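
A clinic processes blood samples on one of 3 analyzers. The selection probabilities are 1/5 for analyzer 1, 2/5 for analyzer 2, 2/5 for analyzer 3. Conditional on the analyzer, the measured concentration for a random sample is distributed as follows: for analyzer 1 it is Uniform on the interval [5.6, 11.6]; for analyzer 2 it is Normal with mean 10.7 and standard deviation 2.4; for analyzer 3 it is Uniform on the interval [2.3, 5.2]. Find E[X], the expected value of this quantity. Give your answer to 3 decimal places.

7.500

Component means — 1: 8.6; 2: 10.7; 3: 3.75.
E[X] = 0.2·8.6 + 0.4·10.7 + 0.4·3.75 = 7.5.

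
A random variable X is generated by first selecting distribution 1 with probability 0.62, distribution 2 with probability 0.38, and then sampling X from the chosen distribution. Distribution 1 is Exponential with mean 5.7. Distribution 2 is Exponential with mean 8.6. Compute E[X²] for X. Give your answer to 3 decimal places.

96.497

For each component E[X²] = Var + (mean)², giving 1: 64.98; 2: 147.92.
Overall E[X²] = 0.62·64.98 + 0.38·147.92 = 96.4972.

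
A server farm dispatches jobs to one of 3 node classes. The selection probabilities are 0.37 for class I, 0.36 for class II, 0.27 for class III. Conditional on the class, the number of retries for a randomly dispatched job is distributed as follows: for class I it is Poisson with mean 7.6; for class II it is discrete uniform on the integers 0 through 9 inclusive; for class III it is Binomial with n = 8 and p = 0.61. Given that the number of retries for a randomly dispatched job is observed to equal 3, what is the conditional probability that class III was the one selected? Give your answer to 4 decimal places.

0.3846

Likelihoods P(X=3 | ·): I: 0.0366144; II: 0.1; III: 0.114683.
Posterior ∝ prior × likelihood. Numerator for III: 0.27·0.114683 = 0.0309645.
Normalizing constant: 0.37·0.0366144 + 0.36·0.1 + 0.27·0.114683 = 0.0805118.
P(III | observation) = 0.0309645 / 0.0805118 = 0.384596.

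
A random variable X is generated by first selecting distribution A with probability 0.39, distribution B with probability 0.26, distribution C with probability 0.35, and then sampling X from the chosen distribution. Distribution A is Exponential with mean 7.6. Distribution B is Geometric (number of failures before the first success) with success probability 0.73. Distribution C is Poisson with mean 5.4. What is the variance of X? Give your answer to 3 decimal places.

Per component, A: μ=7.6, E[X²]=115.52; B: μ=0.369863, E[X²]=0.64346; C: μ=5.4, E[X²]=34.56.
E[X] = 0.39·7.6 + 0.26·0.369863 + 0.35·5.4 = 4.95016.
E[X²] = 0.39·115.52 + 0.26·0.64346 + 0.35·34.56 = 57.3161.
Var(X) = E[X²] − (E[X])² = 57.3161 − 24.5041 = 32.812.

32.812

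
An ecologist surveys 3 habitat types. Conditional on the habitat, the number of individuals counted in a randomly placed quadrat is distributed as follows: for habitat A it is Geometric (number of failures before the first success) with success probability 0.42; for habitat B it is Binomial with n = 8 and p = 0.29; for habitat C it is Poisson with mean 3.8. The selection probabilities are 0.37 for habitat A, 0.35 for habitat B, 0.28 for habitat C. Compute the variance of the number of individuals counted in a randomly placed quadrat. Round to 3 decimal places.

Per component, A: μ=1.38095, E[X²]=5.19501; B: μ=2.32, E[X²]=7.0296; C: μ=3.8, E[X²]=18.24.
E[X] = 0.37·1.38095 + 0.35·2.32 + 0.28·3.8 = 2.38695.
E[X²] = 0.37·5.19501 + 0.35·7.0296 + 0.28·18.24 = 9.48971.
Var(X) = E[X²] − (E[X])² = 9.48971 − 5.69754 = 3.79217.

3.792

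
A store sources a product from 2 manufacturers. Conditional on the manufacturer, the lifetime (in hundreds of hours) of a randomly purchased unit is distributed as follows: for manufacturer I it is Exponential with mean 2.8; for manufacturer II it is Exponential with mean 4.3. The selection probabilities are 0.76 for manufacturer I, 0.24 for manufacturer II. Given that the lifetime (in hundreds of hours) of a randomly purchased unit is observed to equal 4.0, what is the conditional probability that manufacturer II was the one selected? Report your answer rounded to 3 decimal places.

0.253

Likelihoods f(4.0 | ·): I: 0.0855897; II: 0.0917353.
Posterior ∝ prior × likelihood. Numerator for II: 0.24·0.0917353 = 0.0220165.
Normalizing constant: 0.76·0.0855897 + 0.24·0.0917353 = 0.0870646.
P(II | observation) = 0.0220165 / 0.0870646 = 0.252875.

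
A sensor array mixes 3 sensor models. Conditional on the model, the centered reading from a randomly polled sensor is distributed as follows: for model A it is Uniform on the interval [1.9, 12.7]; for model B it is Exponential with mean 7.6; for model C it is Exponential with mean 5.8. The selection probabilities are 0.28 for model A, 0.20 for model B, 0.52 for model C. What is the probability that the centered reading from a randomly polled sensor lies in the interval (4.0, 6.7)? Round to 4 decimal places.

0.2024

Conditional on each model, P(4.0 < X < 6.7): A: 0.25; B: 0.176649; C: 0.186746.
By total probability, P(4.0 < X < 6.7) = 0.28·0.25 + 0.2·0.176649 + 0.52·0.186746 = 0.202438.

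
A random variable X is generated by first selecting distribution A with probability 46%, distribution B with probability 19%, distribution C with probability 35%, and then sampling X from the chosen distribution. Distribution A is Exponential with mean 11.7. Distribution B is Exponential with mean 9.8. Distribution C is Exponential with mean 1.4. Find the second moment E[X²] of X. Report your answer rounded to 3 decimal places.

For each component E[X²] = Var + (mean)², giving A: 273.78; B: 192.08; C: 3.92.
Overall E[X²] = 0.46·273.78 + 0.19·192.08 + 0.35·3.92 = 163.806.

163.806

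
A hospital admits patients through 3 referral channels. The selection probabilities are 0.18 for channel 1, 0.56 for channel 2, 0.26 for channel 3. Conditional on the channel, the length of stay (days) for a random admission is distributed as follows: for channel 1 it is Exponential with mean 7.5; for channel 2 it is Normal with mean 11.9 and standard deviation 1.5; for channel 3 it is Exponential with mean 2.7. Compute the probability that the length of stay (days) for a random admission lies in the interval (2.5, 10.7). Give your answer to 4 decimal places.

0.3025

Conditional on each channel, P(2.5 < X < 10.7): 1: 0.476423; 2: 0.211855; 3: 0.377158.
By total probability, P(2.5 < X < 10.7) = 0.18·0.476423 + 0.56·0.211855 + 0.26·0.377158 = 0.302456.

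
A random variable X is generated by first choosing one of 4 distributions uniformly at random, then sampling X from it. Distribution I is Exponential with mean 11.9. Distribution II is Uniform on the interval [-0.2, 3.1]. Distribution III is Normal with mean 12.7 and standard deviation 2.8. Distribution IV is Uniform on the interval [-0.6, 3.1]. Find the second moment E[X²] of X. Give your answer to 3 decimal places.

114.516

For each component E[X²] = Var + (mean)², giving I: 283.22; II: 3.01; III: 169.13; IV: 2.70333.
Overall E[X²] = 0.25·283.22 + 0.25·3.01 + 0.25·169.13 + 0.25·2.70333 = 114.516.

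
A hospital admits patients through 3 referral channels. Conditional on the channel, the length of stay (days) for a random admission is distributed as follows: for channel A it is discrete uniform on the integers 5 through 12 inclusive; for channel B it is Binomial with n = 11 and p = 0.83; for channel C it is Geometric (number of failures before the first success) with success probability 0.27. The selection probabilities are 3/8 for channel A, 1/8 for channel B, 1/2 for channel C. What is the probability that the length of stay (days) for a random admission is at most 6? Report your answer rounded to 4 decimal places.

0.5418

Conditional on each channel, P(X ≤ 6): A: 0.25; B: 0.0265522; C: 0.889526.
By total probability, P(X ≤ 6) = 0.375·0.25 + 0.125·0.0265522 + 0.5·0.889526 = 0.541832.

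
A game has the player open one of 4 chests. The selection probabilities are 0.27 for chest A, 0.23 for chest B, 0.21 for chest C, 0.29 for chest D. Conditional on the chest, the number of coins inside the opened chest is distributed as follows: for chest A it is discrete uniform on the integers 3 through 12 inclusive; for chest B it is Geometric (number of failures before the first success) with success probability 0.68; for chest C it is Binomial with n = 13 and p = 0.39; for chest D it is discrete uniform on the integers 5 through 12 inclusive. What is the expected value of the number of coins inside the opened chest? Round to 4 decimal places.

5.6629

Component means — A: 7.5; B: 0.470588; C: 5.07; D: 8.5.
E[X] = 0.27·7.5 + 0.23·0.470588 + 0.21·5.07 + 0.29·8.5 = 5.66294.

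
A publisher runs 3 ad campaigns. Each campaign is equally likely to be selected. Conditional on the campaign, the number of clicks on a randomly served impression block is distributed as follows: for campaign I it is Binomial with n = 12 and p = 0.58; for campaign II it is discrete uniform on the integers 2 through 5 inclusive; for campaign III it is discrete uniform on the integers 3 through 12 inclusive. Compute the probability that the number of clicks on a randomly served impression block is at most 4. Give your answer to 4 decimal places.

0.3420

Conditional on each campaign, P(X ≤ 4): I: 0.0760168; II: 0.75; III: 0.2.
By total probability, P(X ≤ 4) = 0.333333·0.0760168 + 0.333333·0.75 + 0.333333·0.2 = 0.342006.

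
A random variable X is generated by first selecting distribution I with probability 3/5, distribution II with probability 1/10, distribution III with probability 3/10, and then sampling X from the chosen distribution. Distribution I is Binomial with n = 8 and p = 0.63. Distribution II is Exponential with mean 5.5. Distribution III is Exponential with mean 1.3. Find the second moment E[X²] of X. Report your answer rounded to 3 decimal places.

For each component E[X²] = Var + (mean)², giving I: 27.2664; II: 60.5; III: 3.38.
Overall E[X²] = 0.6·27.2664 + 0.1·60.5 + 0.3·3.38 = 23.4238.

23.424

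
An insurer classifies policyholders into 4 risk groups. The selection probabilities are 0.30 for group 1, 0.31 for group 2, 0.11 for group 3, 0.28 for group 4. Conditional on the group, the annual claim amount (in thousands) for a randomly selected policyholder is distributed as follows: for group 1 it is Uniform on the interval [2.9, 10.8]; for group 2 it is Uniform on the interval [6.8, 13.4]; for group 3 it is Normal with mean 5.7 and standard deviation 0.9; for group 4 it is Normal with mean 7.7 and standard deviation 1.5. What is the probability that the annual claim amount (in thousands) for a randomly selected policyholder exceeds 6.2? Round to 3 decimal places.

Conditional on each group, P(X > 6.2): 1: 0.582278; 2: 1; 3: 0.289257; 4: 0.841345.
By total probability, P(X > 6.2) = 0.3·0.582278 + 0.31·1 + 0.11·0.289257 + 0.28·0.841345 = 0.752078.

0.752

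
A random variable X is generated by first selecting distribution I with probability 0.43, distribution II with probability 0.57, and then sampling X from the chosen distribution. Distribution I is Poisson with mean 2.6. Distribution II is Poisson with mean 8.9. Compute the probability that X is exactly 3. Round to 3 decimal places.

0.103

Conditional on each component, P(X = 3): I: 0.217572; II: 0.016025.
By total probability, P(X = 3) = 0.43·0.217572 + 0.57·0.016025 = 0.10269.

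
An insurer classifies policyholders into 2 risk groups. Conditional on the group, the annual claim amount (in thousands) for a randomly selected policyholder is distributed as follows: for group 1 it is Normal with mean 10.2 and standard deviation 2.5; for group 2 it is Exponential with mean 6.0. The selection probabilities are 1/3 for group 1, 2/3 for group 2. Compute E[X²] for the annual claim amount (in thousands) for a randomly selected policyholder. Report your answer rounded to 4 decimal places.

For each component E[X²] = Var + (mean)², giving 1: 110.29; 2: 72.
Overall E[X²] = 0.333333·110.29 + 0.666667·72 = 84.7633.

84.7633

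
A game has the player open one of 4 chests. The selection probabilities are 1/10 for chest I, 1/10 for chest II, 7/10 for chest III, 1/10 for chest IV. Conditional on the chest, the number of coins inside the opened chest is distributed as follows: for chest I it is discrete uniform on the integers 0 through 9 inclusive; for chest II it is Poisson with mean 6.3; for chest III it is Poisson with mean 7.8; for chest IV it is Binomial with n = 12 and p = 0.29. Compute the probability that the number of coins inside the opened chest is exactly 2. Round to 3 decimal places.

Conditional on each chest, P(X = 2): I: 0.1; II: 0.0364415; III: 0.0124641; IV: 0.180686.
By total probability, P(X = 2) = 0.1·0.1 + 0.1·0.0364415 + 0.7·0.0124641 + 0.1·0.180686 = 0.0404376.

0.040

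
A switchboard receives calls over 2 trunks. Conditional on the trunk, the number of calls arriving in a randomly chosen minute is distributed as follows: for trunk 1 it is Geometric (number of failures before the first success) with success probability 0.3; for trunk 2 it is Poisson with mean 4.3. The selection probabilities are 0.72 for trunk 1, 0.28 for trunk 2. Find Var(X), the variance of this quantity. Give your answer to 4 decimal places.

Per component, 1: μ=2.33333, E[X²]=13.2222; 2: μ=4.3, E[X²]=22.79.
E[X] = 0.72·2.33333 + 0.28·4.3 = 2.884.
E[X²] = 0.72·13.2222 + 0.28·22.79 = 15.9012.
Var(X) = E[X²] − (E[X])² = 15.9012 − 8.31746 = 7.58374.

7.5837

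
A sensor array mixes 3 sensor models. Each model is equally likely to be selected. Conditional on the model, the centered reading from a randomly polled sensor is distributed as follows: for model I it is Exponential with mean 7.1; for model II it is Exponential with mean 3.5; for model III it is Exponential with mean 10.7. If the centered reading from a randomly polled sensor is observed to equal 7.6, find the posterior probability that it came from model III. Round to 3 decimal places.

Likelihoods f(7.6 | ·): I: 0.0482906; II: 0.0325756; III: 0.0459352.
Posterior ∝ prior × likelihood. Numerator for III: 0.333333·0.0459352 = 0.0153117.
Normalizing constant: 0.333333·0.0482906 + 0.333333·0.0325756 + 0.333333·0.0459352 = 0.0422671.
P(III | observation) = 0.0153117 / 0.0422671 = 0.362261.

0.362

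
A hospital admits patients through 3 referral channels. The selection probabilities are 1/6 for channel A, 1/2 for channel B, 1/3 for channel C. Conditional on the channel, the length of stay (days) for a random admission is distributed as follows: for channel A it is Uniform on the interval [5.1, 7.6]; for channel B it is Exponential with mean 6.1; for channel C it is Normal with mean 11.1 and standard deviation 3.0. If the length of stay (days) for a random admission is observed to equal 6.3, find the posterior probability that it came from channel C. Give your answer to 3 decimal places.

0.114

Likelihoods f(6.3 | ·): A: 0.4; B: 0.0583629; C: 0.0369736.
Posterior ∝ prior × likelihood. Numerator for C: 0.333333·0.0369736 = 0.0123245.
Normalizing constant: 0.166667·0.4 + 0.5·0.0583629 + 0.333333·0.0369736 = 0.108173.
P(C | observation) = 0.0123245 / 0.108173 = 0.113934.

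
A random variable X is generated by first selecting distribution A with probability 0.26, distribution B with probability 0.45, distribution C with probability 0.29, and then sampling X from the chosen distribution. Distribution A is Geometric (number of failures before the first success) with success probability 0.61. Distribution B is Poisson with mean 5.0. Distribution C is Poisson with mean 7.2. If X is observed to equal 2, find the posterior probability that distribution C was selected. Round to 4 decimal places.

0.0830

Likelihoods P(X=2 | ·): A: 0.092781; B: 0.0842243; C: 0.0193515.
Posterior ∝ prior × likelihood. Numerator for C: 0.29·0.0193515 = 0.00561194.
Normalizing constant: 0.26·0.092781 + 0.45·0.0842243 + 0.29·0.0193515 = 0.0676359.
P(C | observation) = 0.00561194 / 0.0676359 = 0.0829727.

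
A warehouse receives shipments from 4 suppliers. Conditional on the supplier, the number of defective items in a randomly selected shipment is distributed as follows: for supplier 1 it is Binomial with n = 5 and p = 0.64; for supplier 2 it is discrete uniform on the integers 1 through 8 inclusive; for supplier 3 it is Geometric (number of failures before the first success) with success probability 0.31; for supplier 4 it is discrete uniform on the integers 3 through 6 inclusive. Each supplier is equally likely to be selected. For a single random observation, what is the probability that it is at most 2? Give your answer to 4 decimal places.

Conditional on each supplier, P(X ≤ 2): 1: 0.250897; 2: 0.25; 3: 0.671491; 4: 0.
By total probability, P(X ≤ 2) = 0.25·0.250897 + 0.25·0.25 + 0.25·0.671491 + 0.25·0 = 0.293097.

0.2931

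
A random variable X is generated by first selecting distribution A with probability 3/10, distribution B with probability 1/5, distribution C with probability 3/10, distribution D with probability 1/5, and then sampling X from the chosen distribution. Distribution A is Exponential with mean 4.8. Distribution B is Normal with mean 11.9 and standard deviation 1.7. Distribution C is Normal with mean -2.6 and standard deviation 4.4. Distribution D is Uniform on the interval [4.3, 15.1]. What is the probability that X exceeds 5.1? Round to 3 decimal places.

0.501

Conditional on each component, P(X > 5.1): A: 0.345591; B: 0.999968; C: 0.0400592; D: 0.925926.
By total probability, P(X > 5.1) = 0.3·0.345591 + 0.2·0.999968 + 0.3·0.0400592 + 0.2·0.925926 = 0.500874.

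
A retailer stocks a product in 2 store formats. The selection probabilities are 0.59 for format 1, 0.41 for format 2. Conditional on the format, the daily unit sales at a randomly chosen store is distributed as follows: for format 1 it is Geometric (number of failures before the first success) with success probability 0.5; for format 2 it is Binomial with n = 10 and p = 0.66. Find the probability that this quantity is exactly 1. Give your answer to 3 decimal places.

Conditional on each format, P(X = 1): 1: 0.25; 2: 0.000400732.
By total probability, P(X = 1) = 0.59·0.25 + 0.41·0.000400732 = 0.147664.

0.148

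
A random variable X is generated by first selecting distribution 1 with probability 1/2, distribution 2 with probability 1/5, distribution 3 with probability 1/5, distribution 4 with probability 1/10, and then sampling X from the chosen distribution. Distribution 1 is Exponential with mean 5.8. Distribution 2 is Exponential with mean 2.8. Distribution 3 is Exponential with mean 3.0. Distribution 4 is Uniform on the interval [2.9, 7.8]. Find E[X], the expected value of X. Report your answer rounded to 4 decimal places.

4.5950

Component means — 1: 5.8; 2: 2.8; 3: 3; 4: 5.35.
E[X] = 0.5·5.8 + 0.2·2.8 + 0.2·3 + 0.1·5.35 = 4.595.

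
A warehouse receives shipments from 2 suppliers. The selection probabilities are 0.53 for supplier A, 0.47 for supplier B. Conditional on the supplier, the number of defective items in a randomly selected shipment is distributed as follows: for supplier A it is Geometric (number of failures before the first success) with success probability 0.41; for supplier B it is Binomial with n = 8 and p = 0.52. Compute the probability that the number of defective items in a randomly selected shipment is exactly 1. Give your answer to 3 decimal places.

Conditional on each supplier, P(X = 1): A: 0.2419; B: 0.024422.
By total probability, P(X = 1) = 0.53·0.2419 + 0.47·0.024422 = 0.139685.

0.140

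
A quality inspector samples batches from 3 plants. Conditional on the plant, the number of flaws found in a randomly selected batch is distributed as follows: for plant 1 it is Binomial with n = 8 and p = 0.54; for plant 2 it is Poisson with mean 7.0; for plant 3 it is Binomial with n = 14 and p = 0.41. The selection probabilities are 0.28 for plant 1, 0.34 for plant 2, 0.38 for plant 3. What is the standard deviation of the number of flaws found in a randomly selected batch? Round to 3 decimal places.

2.308

Per component, 1: μ=4.32, E[X²]=20.6496; 2: μ=7, E[X²]=56; 3: μ=5.74, E[X²]=36.3342.
E[X] = 0.28·4.32 + 0.34·7 + 0.38·5.74 = 5.7708.
E[X²] = 0.28·20.6496 + 0.34·56 + 0.38·36.3342 = 38.6289.
Var(X) = E[X²] − (E[X])² = 38.6289 − 33.3021 = 5.32675.
SD(X) = √5.32675 = 2.30798.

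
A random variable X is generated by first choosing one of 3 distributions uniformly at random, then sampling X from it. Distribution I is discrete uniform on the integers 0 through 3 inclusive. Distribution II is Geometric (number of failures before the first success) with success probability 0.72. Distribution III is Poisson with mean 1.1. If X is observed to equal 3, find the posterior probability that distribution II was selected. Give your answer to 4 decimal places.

Likelihoods P(X=3 | ·): I: 0.25; II: 0.0158054; III: 0.0738419.
Posterior ∝ prior × likelihood. Numerator for II: 0.333333·0.0158054 = 0.00526848.
Normalizing constant: 0.333333·0.25 + 0.333333·0.0158054 + 0.333333·0.0738419 = 0.113216.
P(II | observation) = 0.00526848 / 0.113216 = 0.0465349.

0.0465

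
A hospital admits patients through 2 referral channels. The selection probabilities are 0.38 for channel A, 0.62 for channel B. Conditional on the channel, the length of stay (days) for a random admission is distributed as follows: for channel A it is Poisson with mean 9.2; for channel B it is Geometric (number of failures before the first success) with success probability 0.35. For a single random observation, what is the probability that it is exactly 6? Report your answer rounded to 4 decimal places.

Conditional on each channel, P(X = 6): A: 0.0850913; B: 0.0263966.
By total probability, P(X = 6) = 0.38·0.0850913 + 0.62·0.0263966 = 0.0487006.

0.0487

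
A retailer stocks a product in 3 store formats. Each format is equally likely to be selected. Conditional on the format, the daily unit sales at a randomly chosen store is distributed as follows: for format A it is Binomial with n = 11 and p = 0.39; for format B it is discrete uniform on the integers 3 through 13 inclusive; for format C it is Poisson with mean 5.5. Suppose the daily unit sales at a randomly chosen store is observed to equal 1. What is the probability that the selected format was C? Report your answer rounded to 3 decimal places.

0.423

Likelihoods P(X=1 | ·): A: 0.0306024; B: 0; C: 0.0224772.
Posterior ∝ prior × likelihood. Numerator for C: 0.333333·0.0224772 = 0.00749241.
Normalizing constant: 0.333333·0.0306024 + 0.333333·0 + 0.333333·0.0224772 = 0.0176932.
P(C | observation) = 0.00749241 / 0.0176932 = 0.423463.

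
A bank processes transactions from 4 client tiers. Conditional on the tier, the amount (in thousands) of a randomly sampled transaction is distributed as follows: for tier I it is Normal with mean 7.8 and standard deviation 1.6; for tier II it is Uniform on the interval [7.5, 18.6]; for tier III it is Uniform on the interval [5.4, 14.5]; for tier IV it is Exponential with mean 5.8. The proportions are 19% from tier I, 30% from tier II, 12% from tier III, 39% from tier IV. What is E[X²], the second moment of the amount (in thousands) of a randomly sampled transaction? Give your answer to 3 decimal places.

105.165

For each component E[X²] = Var + (mean)², giving I: 63.4; II: 180.57; III: 105.903; IV: 67.28.
Overall E[X²] = 0.19·63.4 + 0.3·180.57 + 0.12·105.903 + 0.39·67.28 = 105.165.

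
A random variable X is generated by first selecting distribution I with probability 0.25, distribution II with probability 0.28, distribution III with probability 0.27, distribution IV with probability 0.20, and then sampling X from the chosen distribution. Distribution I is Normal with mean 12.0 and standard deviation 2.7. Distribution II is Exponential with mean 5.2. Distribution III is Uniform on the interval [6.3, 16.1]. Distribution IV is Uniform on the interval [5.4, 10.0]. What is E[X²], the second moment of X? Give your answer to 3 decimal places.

101.205

For each component E[X²] = Var + (mean)², giving I: 151.29; II: 54.08; III: 133.443; IV: 61.0533.
Overall E[X²] = 0.25·151.29 + 0.28·54.08 + 0.27·133.443 + 0.2·61.0533 = 101.205.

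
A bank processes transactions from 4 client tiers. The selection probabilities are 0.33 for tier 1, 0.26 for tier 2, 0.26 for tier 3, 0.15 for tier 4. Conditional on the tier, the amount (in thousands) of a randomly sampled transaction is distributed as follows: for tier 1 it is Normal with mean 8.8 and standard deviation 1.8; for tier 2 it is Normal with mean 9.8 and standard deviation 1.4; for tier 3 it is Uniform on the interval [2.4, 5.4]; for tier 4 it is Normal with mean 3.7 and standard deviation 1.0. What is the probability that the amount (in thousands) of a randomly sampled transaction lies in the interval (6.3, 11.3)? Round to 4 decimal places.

Conditional on each tier, P(6.3 < X < 11.3): 1: 0.835133; 2: 0.851802; 3: 0; 4: 0.00466119.
By total probability, P(6.3 < X < 11.3) = 0.33·0.835133 + 0.26·0.851802 + 0.26·0 + 0.15·0.00466119 = 0.497762.

0.4978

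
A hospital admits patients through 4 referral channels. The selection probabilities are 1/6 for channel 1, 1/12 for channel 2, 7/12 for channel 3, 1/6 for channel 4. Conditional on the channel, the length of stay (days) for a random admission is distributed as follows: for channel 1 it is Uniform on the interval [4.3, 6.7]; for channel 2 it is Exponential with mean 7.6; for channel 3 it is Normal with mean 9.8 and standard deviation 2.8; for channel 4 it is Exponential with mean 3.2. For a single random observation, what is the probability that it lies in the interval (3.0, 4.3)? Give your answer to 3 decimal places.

0.041

Conditional on each channel, P(3.0 < X < 4.3): 1: 0; 2: 0.105946; 3: 0.0171693; 4: 0.13074.
By total probability, P(3.0 < X < 4.3) = 0.166667·0 + 0.0833333·0.105946 + 0.583333·0.0171693 + 0.166667·0.13074 = 0.0406342.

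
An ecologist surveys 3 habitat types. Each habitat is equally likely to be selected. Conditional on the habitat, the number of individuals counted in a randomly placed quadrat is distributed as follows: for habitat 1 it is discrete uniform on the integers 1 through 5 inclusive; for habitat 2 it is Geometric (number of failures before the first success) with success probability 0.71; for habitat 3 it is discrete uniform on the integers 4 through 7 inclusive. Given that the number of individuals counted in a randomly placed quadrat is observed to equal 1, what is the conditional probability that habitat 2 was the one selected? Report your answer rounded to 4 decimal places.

Likelihoods P(X=1 | ·): 1: 0.2; 2: 0.2059; 3: 0.
Posterior ∝ prior × likelihood. Numerator for 2: 0.333333·0.2059 = 0.0686333.
Normalizing constant: 0.333333·0.2 + 0.333333·0.2059 + 0.333333·0 = 0.1353.
P(2 | observation) = 0.0686333 / 0.1353 = 0.507268.

0.5073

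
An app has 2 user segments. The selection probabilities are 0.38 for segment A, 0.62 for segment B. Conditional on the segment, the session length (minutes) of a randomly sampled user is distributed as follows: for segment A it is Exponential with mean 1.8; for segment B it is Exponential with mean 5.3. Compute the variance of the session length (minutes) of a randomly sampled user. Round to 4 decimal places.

21.5331

Per component, A: μ=1.8, E[X²]=6.48; B: μ=5.3, E[X²]=56.18.
E[X] = 0.38·1.8 + 0.62·5.3 = 3.97.
E[X²] = 0.38·6.48 + 0.62·56.18 = 37.294.
Var(X) = E[X²] − (E[X])² = 37.294 − 15.7609 = 21.5331.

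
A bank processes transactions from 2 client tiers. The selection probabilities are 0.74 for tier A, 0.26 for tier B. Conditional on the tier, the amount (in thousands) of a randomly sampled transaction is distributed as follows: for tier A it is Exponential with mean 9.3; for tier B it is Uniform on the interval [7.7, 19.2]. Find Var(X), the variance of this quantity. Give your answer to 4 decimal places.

70.1816

Per component, A: μ=9.3, E[X²]=172.98; B: μ=13.45, E[X²]=191.923.
E[X] = 0.74·9.3 + 0.26·13.45 = 10.379.
E[X²] = 0.74·172.98 + 0.26·191.923 = 177.905.
Var(X) = E[X²] − (E[X])² = 177.905 − 107.724 = 70.1816.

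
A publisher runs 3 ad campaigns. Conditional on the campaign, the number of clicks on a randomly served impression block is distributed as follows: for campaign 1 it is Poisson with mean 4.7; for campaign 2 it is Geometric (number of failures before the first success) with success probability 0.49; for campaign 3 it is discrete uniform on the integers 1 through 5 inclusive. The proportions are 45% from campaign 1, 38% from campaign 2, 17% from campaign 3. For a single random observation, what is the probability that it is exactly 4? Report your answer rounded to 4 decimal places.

0.1298

Conditional on each campaign, P(X = 4): 1: 0.184925; 2: 0.0331495; 3: 0.2.
By total probability, P(X = 4) = 0.45·0.184925 + 0.38·0.0331495 + 0.17·0.2 = 0.129813.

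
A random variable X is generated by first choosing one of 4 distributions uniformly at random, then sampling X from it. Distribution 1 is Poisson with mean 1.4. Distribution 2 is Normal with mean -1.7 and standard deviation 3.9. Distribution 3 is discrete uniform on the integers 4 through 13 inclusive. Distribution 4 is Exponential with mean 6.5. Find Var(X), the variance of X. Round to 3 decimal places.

Per component, 1: μ=1.4, E[X²]=3.36; 2: μ=-1.7, E[X²]=18.1; 3: μ=8.5, E[X²]=80.5; 4: μ=6.5, E[X²]=84.5.
E[X] = 0.25·1.4 + 0.25·-1.7 + 0.25·8.5 + 0.25·6.5 = 3.675.
E[X²] = 0.25·3.36 + 0.25·18.1 + 0.25·80.5 + 0.25·84.5 = 46.615.
Var(X) = E[X²] − (E[X])² = 46.615 − 13.5056 = 33.1094.

33.109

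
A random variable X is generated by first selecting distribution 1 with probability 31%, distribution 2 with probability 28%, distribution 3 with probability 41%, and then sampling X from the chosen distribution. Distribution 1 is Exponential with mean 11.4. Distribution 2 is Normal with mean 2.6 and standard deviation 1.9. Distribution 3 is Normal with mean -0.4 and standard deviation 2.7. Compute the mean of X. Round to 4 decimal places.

4.0980

Component means — 1: 11.4; 2: 2.6; 3: -0.4.
E[X] = 0.31·11.4 + 0.28·2.6 + 0.41·-0.4 = 4.098.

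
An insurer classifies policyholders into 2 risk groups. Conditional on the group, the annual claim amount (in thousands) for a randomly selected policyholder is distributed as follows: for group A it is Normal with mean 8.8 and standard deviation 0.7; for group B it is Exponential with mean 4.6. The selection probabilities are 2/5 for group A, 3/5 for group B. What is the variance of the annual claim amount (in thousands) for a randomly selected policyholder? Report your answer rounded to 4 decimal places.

17.1256

Per component, A: μ=8.8, E[X²]=77.93; B: μ=4.6, E[X²]=42.32.
E[X] = 0.4·8.8 + 0.6·4.6 = 6.28.
E[X²] = 0.4·77.93 + 0.6·42.32 = 56.564.
Var(X) = E[X²] − (E[X])² = 56.564 − 39.4384 = 17.1256.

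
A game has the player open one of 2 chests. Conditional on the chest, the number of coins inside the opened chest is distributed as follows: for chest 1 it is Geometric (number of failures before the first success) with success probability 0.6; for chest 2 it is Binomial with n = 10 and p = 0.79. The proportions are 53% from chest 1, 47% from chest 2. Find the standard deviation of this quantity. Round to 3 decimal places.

Per component, 1: μ=0.666667, E[X²]=1.55556; 2: μ=7.9, E[X²]=64.069.
E[X] = 0.53·0.666667 + 0.47·7.9 = 4.06633.
E[X²] = 0.53·1.55556 + 0.47·64.069 = 30.9369.
Var(X) = E[X²] − (E[X])² = 30.9369 − 16.5351 = 14.4018.
SD(X) = √14.4018 = 3.79497.

3.795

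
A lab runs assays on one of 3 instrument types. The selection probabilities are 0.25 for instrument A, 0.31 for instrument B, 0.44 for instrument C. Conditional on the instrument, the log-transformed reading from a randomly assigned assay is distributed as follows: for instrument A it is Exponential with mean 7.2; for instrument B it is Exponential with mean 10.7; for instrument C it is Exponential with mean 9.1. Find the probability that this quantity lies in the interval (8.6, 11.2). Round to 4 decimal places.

0.0954

Conditional on each instrument, P(8.6 < X < 11.2): A: 0.0918001; B: 0.0965681; C: 0.0965904.
By total probability, P(8.6 < X < 11.2) = 0.25·0.0918001 + 0.31·0.0965681 + 0.44·0.0965904 = 0.0953859.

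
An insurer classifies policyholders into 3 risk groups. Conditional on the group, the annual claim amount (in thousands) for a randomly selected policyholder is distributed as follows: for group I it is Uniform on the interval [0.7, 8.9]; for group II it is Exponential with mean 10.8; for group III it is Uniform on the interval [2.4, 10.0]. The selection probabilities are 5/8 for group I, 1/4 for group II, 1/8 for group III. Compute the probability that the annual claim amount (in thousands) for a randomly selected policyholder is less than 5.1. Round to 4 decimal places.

0.4739

Conditional on each group, P(X < 5.1): I: 0.536585; II: 0.376385; III: 0.355263.
By total probability, P(X < 5.1) = 0.625·0.536585 + 0.25·0.376385 + 0.125·0.355263 = 0.47387.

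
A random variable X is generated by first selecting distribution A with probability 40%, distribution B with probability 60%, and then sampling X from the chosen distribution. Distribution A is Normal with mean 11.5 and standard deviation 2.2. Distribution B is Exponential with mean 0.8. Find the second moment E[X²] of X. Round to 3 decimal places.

55.604

For each component E[X²] = Var + (mean)², giving A: 137.09; B: 1.28.
Overall E[X²] = 0.4·137.09 + 0.6·1.28 = 55.604.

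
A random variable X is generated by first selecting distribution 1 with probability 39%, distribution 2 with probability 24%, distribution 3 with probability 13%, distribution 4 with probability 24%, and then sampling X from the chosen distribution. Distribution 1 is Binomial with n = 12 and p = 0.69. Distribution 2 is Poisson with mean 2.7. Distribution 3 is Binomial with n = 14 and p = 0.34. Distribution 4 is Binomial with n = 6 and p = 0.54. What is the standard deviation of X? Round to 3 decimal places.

2.925

Per component, 1: μ=8.28, E[X²]=71.1252; 2: μ=2.7, E[X²]=9.99; 3: μ=4.76, E[X²]=25.7992; 4: μ=3.24, E[X²]=11.988.
E[X] = 0.39·8.28 + 0.24·2.7 + 0.13·4.76 + 0.24·3.24 = 5.2736.
E[X²] = 0.39·71.1252 + 0.24·9.99 + 0.13·25.7992 + 0.24·11.988 = 36.3674.
Var(X) = E[X²] − (E[X])² = 36.3674 − 27.8109 = 8.55659.
SD(X) = √8.55659 = 2.92516.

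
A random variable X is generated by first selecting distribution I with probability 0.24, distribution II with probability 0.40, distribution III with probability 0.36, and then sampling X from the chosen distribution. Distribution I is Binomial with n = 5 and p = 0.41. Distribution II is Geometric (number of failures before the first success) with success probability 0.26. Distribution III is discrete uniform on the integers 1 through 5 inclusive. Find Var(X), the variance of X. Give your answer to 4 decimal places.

5.5312

Per component, I: μ=2.05, E[X²]=5.412; II: μ=2.84615, E[X²]=19.0473; III: μ=3, E[X²]=11.
E[X] = 0.24·2.05 + 0.4·2.84615 + 0.36·3 = 2.71046.
E[X²] = 0.24·5.412 + 0.4·19.0473 + 0.36·11 = 12.8778.
Var(X) = E[X²] − (E[X])² = 12.8778 − 7.3466 = 5.53121.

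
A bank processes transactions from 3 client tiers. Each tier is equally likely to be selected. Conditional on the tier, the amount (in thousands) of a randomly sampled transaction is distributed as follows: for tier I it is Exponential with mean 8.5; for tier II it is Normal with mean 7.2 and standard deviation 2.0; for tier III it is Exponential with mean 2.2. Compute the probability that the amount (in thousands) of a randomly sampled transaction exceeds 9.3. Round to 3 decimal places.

Conditional on each tier, P(X > 9.3): I: 0.334835; II: 0.146859; III: 0.0145921.
By total probability, P(X > 9.3) = 0.333333·0.334835 + 0.333333·0.146859 + 0.333333·0.0145921 = 0.165429.

0.165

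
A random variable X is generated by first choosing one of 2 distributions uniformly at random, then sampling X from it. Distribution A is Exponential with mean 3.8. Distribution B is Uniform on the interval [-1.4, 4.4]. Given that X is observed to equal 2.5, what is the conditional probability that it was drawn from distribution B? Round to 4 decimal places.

Likelihoods f(2.5 | ·): A: 0.1363; B: 0.172414.
Posterior ∝ prior × likelihood. Numerator for B: 0.5·0.172414 = 0.0862069.
Normalizing constant: 0.5·0.1363 + 0.5·0.172414 = 0.154357.
P(B | observation) = 0.0862069 / 0.154357 = 0.55849.

0.5585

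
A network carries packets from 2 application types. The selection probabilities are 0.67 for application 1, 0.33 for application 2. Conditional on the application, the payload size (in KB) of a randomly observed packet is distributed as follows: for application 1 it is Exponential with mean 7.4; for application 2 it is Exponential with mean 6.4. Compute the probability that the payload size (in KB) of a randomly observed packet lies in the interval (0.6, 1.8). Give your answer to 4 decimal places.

Conditional on each application, P(0.6 < X < 1.8): 1: 0.138038; 2: 0.155671.
By total probability, P(0.6 < X < 1.8) = 0.67·0.138038 + 0.33·0.155671 = 0.143857.

0.1439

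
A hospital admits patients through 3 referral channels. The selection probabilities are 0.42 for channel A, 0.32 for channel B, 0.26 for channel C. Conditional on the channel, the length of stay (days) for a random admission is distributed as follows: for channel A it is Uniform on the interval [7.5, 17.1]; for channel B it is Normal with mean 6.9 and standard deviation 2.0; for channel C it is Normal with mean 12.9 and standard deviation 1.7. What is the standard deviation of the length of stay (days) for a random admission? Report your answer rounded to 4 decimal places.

3.4944

Per component, A: μ=12.3, E[X²]=158.97; B: μ=6.9, E[X²]=51.61; C: μ=12.9, E[X²]=169.3.
E[X] = 0.42·12.3 + 0.32·6.9 + 0.26·12.9 = 10.728.
E[X²] = 0.42·158.97 + 0.32·51.61 + 0.26·169.3 = 127.301.
Var(X) = E[X²] − (E[X])² = 127.301 − 115.09 = 12.2106.
SD(X) = √12.2106 = 3.49437.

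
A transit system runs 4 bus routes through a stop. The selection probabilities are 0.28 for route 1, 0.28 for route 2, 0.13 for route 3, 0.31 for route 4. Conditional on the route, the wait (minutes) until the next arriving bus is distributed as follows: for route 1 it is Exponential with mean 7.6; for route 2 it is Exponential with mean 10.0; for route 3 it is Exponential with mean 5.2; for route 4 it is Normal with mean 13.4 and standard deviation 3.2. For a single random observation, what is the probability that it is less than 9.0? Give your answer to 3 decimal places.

0.494

Conditional on each route, P(X < 9.0): 1: 0.694012; 2: 0.59343; 3: 0.822852; 4: 0.0845657.
By total probability, P(X < 9.0) = 0.28·0.694012 + 0.28·0.59343 + 0.13·0.822852 + 0.31·0.0845657 = 0.49367.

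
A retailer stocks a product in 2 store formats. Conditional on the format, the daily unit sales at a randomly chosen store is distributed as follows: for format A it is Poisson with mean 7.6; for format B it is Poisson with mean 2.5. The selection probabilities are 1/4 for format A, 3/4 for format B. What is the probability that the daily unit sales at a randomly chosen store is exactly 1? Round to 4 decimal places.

0.1549

Conditional on each format, P(X = 1): A: 0.00380343; B: 0.205212.
By total probability, P(X = 1) = 0.25·0.00380343 + 0.75·0.205212 = 0.15486.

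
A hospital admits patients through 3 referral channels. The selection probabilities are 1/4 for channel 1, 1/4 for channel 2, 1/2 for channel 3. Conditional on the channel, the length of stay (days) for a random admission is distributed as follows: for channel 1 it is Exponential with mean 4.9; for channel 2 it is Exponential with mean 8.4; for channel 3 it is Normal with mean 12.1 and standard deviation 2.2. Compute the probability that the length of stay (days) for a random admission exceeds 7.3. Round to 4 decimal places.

0.6539

Conditional on each channel, P(X > 7.3): 1: 0.225419; 2: 0.419351; 3: 0.985439.
By total probability, P(X > 7.3) = 0.25·0.225419 + 0.25·0.419351 + 0.5·0.985439 = 0.653912.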